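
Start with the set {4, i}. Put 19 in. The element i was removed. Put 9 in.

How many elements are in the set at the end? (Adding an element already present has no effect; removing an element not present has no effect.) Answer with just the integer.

Tracking the set through each operation:
Start: {4, i}
Event 1 (add 19): added. Set: {19, 4, i}
Event 2 (remove i): removed. Set: {19, 4}
Event 3 (add 9): added. Set: {19, 4, 9}

Final set: {19, 4, 9} (size 3)

Answer: 3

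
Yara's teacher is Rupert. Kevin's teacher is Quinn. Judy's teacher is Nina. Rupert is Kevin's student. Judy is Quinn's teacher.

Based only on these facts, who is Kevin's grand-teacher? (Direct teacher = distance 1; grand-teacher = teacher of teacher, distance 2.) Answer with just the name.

Answer: Judy

Derivation:
Reconstructing the teacher chain from the given facts:
  Nina -> Judy -> Quinn -> Kevin -> Rupert -> Yara
(each arrow means 'teacher of the next')
Positions in the chain (0 = top):
  position of Nina: 0
  position of Judy: 1
  position of Quinn: 2
  position of Kevin: 3
  position of Rupert: 4
  position of Yara: 5

Kevin is at position 3; the grand-teacher is 2 steps up the chain, i.e. position 1: Judy.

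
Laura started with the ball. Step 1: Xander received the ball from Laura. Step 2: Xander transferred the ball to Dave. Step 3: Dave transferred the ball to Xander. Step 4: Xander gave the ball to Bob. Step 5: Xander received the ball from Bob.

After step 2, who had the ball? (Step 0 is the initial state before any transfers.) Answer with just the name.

Tracking the ball holder through step 2:
After step 0 (start): Laura
After step 1: Xander
After step 2: Dave

At step 2, the holder is Dave.

Answer: Dave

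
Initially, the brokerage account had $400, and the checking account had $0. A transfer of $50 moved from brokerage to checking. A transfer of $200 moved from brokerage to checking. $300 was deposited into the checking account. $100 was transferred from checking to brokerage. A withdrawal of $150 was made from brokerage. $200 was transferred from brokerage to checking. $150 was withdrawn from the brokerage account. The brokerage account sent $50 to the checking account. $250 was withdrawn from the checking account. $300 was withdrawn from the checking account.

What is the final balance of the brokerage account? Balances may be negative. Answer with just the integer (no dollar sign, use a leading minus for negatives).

Answer: -300

Derivation:
Tracking account balances step by step:
Start: brokerage=400, checking=0
Event 1 (transfer 50 brokerage -> checking): brokerage: 400 - 50 = 350, checking: 0 + 50 = 50. Balances: brokerage=350, checking=50
Event 2 (transfer 200 brokerage -> checking): brokerage: 350 - 200 = 150, checking: 50 + 200 = 250. Balances: brokerage=150, checking=250
Event 3 (deposit 300 to checking): checking: 250 + 300 = 550. Balances: brokerage=150, checking=550
Event 4 (transfer 100 checking -> brokerage): checking: 550 - 100 = 450, brokerage: 150 + 100 = 250. Balances: brokerage=250, checking=450
Event 5 (withdraw 150 from brokerage): brokerage: 250 - 150 = 100. Balances: brokerage=100, checking=450
Event 6 (transfer 200 brokerage -> checking): brokerage: 100 - 200 = -100, checking: 450 + 200 = 650. Balances: brokerage=-100, checking=650
Event 7 (withdraw 150 from brokerage): brokerage: -100 - 150 = -250. Balances: brokerage=-250, checking=650
Event 8 (transfer 50 brokerage -> checking): brokerage: -250 - 50 = -300, checking: 650 + 50 = 700. Balances: brokerage=-300, checking=700
Event 9 (withdraw 250 from checking): checking: 700 - 250 = 450. Balances: brokerage=-300, checking=450
Event 10 (withdraw 300 from checking): checking: 450 - 300 = 150. Balances: brokerage=-300, checking=150

Final balance of brokerage: -300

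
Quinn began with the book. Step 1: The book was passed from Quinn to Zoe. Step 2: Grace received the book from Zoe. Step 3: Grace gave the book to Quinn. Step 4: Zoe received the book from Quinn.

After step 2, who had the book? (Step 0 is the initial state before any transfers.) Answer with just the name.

Answer: Grace

Derivation:
Tracking the book holder through step 2:
After step 0 (start): Quinn
After step 1: Zoe
After step 2: Grace

At step 2, the holder is Grace.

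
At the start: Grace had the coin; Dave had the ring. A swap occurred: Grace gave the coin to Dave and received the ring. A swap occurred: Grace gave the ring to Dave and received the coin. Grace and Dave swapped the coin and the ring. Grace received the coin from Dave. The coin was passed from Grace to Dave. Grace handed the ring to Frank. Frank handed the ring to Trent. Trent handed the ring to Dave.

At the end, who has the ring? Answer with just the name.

Answer: Dave

Derivation:
Tracking all object holders:
Start: coin:Grace, ring:Dave
Event 1 (swap coin<->ring: now coin:Dave, ring:Grace). State: coin:Dave, ring:Grace
Event 2 (swap ring<->coin: now ring:Dave, coin:Grace). State: coin:Grace, ring:Dave
Event 3 (swap coin<->ring: now coin:Dave, ring:Grace). State: coin:Dave, ring:Grace
Event 4 (give coin: Dave -> Grace). State: coin:Grace, ring:Grace
Event 5 (give coin: Grace -> Dave). State: coin:Dave, ring:Grace
Event 6 (give ring: Grace -> Frank). State: coin:Dave, ring:Frank
Event 7 (give ring: Frank -> Trent). State: coin:Dave, ring:Trent
Event 8 (give ring: Trent -> Dave). State: coin:Dave, ring:Dave

Final state: coin:Dave, ring:Dave
The ring is held by Dave.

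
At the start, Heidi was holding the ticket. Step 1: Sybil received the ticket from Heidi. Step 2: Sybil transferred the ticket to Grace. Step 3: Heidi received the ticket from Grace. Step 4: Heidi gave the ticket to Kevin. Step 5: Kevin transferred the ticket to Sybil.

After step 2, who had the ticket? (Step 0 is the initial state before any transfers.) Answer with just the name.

Tracking the ticket holder through step 2:
After step 0 (start): Heidi
After step 1: Sybil
After step 2: Grace

At step 2, the holder is Grace.

Answer: Grace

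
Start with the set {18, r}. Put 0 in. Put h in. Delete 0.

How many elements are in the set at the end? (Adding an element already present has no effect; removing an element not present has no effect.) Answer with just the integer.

Tracking the set through each operation:
Start: {18, r}
Event 1 (add 0): added. Set: {0, 18, r}
Event 2 (add h): added. Set: {0, 18, h, r}
Event 3 (remove 0): removed. Set: {18, h, r}

Final set: {18, h, r} (size 3)

Answer: 3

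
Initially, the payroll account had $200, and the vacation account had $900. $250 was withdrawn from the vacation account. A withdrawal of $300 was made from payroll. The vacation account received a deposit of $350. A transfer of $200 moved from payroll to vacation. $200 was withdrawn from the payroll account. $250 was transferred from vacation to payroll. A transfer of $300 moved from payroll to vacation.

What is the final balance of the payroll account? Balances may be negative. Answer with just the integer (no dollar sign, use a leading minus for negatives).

Tracking account balances step by step:
Start: payroll=200, vacation=900
Event 1 (withdraw 250 from vacation): vacation: 900 - 250 = 650. Balances: payroll=200, vacation=650
Event 2 (withdraw 300 from payroll): payroll: 200 - 300 = -100. Balances: payroll=-100, vacation=650
Event 3 (deposit 350 to vacation): vacation: 650 + 350 = 1000. Balances: payroll=-100, vacation=1000
Event 4 (transfer 200 payroll -> vacation): payroll: -100 - 200 = -300, vacation: 1000 + 200 = 1200. Balances: payroll=-300, vacation=1200
Event 5 (withdraw 200 from payroll): payroll: -300 - 200 = -500. Balances: payroll=-500, vacation=1200
Event 6 (transfer 250 vacation -> payroll): vacation: 1200 - 250 = 950, payroll: -500 + 250 = -250. Balances: payroll=-250, vacation=950
Event 7 (transfer 300 payroll -> vacation): payroll: -250 - 300 = -550, vacation: 950 + 300 = 1250. Balances: payroll=-550, vacation=1250

Final balance of payroll: -550

Answer: -550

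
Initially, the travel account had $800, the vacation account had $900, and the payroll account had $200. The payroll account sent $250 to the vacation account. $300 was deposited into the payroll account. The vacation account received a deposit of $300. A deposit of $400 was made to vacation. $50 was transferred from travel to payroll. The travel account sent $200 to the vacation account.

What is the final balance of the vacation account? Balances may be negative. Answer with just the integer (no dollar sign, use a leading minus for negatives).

Tracking account balances step by step:
Start: travel=800, vacation=900, payroll=200
Event 1 (transfer 250 payroll -> vacation): payroll: 200 - 250 = -50, vacation: 900 + 250 = 1150. Balances: travel=800, vacation=1150, payroll=-50
Event 2 (deposit 300 to payroll): payroll: -50 + 300 = 250. Balances: travel=800, vacation=1150, payroll=250
Event 3 (deposit 300 to vacation): vacation: 1150 + 300 = 1450. Balances: travel=800, vacation=1450, payroll=250
Event 4 (deposit 400 to vacation): vacation: 1450 + 400 = 1850. Balances: travel=800, vacation=1850, payroll=250
Event 5 (transfer 50 travel -> payroll): travel: 800 - 50 = 750, payroll: 250 + 50 = 300. Balances: travel=750, vacation=1850, payroll=300
Event 6 (transfer 200 travel -> vacation): travel: 750 - 200 = 550, vacation: 1850 + 200 = 2050. Balances: travel=550, vacation=2050, payroll=300

Final balance of vacation: 2050

Answer: 2050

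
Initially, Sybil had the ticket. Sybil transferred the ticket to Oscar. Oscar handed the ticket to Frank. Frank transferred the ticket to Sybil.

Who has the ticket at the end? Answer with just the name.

Tracking the ticket through each event:
Start: Sybil has the ticket.
After event 1: Oscar has the ticket.
After event 2: Frank has the ticket.
After event 3: Sybil has the ticket.

Answer: Sybil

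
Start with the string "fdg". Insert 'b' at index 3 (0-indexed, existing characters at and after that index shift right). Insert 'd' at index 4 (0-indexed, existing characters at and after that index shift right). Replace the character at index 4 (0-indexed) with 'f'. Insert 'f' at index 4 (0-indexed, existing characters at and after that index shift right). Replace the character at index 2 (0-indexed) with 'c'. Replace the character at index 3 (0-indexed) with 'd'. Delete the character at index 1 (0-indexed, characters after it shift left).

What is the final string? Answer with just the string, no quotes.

Applying each edit step by step:
Start: "fdg"
Op 1 (insert 'b' at idx 3): "fdg" -> "fdgb"
Op 2 (insert 'd' at idx 4): "fdgb" -> "fdgbd"
Op 3 (replace idx 4: 'd' -> 'f'): "fdgbd" -> "fdgbf"
Op 4 (insert 'f' at idx 4): "fdgbf" -> "fdgbff"
Op 5 (replace idx 2: 'g' -> 'c'): "fdgbff" -> "fdcbff"
Op 6 (replace idx 3: 'b' -> 'd'): "fdcbff" -> "fdcdff"
Op 7 (delete idx 1 = 'd'): "fdcdff" -> "fcdff"

Answer: fcdff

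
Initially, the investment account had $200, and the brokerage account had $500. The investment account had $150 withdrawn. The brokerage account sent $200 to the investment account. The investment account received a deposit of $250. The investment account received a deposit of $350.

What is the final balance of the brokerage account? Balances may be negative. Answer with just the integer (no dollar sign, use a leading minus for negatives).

Tracking account balances step by step:
Start: investment=200, brokerage=500
Event 1 (withdraw 150 from investment): investment: 200 - 150 = 50. Balances: investment=50, brokerage=500
Event 2 (transfer 200 brokerage -> investment): brokerage: 500 - 200 = 300, investment: 50 + 200 = 250. Balances: investment=250, brokerage=300
Event 3 (deposit 250 to investment): investment: 250 + 250 = 500. Balances: investment=500, brokerage=300
Event 4 (deposit 350 to investment): investment: 500 + 350 = 850. Balances: investment=850, brokerage=300

Final balance of brokerage: 300

Answer: 300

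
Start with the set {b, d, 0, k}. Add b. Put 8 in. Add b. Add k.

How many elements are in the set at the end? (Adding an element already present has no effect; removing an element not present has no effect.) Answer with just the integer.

Answer: 5

Derivation:
Tracking the set through each operation:
Start: {0, b, d, k}
Event 1 (add b): already present, no change. Set: {0, b, d, k}
Event 2 (add 8): added. Set: {0, 8, b, d, k}
Event 3 (add b): already present, no change. Set: {0, 8, b, d, k}
Event 4 (add k): already present, no change. Set: {0, 8, b, d, k}

Final set: {0, 8, b, d, k} (size 5)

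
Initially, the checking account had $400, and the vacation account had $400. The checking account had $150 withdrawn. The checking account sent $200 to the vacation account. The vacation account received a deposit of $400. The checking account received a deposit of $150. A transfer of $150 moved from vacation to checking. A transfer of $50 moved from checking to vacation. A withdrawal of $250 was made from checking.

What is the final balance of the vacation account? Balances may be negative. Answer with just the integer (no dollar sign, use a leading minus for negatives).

Tracking account balances step by step:
Start: checking=400, vacation=400
Event 1 (withdraw 150 from checking): checking: 400 - 150 = 250. Balances: checking=250, vacation=400
Event 2 (transfer 200 checking -> vacation): checking: 250 - 200 = 50, vacation: 400 + 200 = 600. Balances: checking=50, vacation=600
Event 3 (deposit 400 to vacation): vacation: 600 + 400 = 1000. Balances: checking=50, vacation=1000
Event 4 (deposit 150 to checking): checking: 50 + 150 = 200. Balances: checking=200, vacation=1000
Event 5 (transfer 150 vacation -> checking): vacation: 1000 - 150 = 850, checking: 200 + 150 = 350. Balances: checking=350, vacation=850
Event 6 (transfer 50 checking -> vacation): checking: 350 - 50 = 300, vacation: 850 + 50 = 900. Balances: checking=300, vacation=900
Event 7 (withdraw 250 from checking): checking: 300 - 250 = 50. Balances: checking=50, vacation=900

Final balance of vacation: 900

Answer: 900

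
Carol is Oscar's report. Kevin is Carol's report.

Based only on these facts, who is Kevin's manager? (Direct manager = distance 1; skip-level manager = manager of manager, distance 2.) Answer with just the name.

Answer: Carol

Derivation:
Reconstructing the manager chain from the given facts:
  Oscar -> Carol -> Kevin
(each arrow means 'manager of the next')
Positions in the chain (0 = top):
  position of Oscar: 0
  position of Carol: 1
  position of Kevin: 2

Kevin is at position 2; the manager is 1 step up the chain, i.e. position 1: Carol.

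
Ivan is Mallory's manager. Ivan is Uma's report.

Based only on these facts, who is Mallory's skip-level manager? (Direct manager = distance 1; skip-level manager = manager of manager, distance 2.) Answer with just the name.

Answer: Uma

Derivation:
Reconstructing the manager chain from the given facts:
  Uma -> Ivan -> Mallory
(each arrow means 'manager of the next')
Positions in the chain (0 = top):
  position of Uma: 0
  position of Ivan: 1
  position of Mallory: 2

Mallory is at position 2; the skip-level manager is 2 steps up the chain, i.e. position 0: Uma.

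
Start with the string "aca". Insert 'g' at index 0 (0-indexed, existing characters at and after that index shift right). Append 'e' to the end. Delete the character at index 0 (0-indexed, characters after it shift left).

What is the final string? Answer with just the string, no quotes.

Answer: acae

Derivation:
Applying each edit step by step:
Start: "aca"
Op 1 (insert 'g' at idx 0): "aca" -> "gaca"
Op 2 (append 'e'): "gaca" -> "gacae"
Op 3 (delete idx 0 = 'g'): "gacae" -> "acae"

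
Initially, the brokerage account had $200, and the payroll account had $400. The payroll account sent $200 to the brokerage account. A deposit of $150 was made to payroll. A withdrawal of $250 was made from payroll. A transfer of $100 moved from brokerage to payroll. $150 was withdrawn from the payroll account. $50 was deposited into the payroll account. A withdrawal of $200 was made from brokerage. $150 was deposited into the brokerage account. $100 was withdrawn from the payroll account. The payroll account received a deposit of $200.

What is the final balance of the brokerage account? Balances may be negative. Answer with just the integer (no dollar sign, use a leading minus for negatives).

Answer: 250

Derivation:
Tracking account balances step by step:
Start: brokerage=200, payroll=400
Event 1 (transfer 200 payroll -> brokerage): payroll: 400 - 200 = 200, brokerage: 200 + 200 = 400. Balances: brokerage=400, payroll=200
Event 2 (deposit 150 to payroll): payroll: 200 + 150 = 350. Balances: brokerage=400, payroll=350
Event 3 (withdraw 250 from payroll): payroll: 350 - 250 = 100. Balances: brokerage=400, payroll=100
Event 4 (transfer 100 brokerage -> payroll): brokerage: 400 - 100 = 300, payroll: 100 + 100 = 200. Balances: brokerage=300, payroll=200
Event 5 (withdraw 150 from payroll): payroll: 200 - 150 = 50. Balances: brokerage=300, payroll=50
Event 6 (deposit 50 to payroll): payroll: 50 + 50 = 100. Balances: brokerage=300, payroll=100
Event 7 (withdraw 200 from brokerage): brokerage: 300 - 200 = 100. Balances: brokerage=100, payroll=100
Event 8 (deposit 150 to brokerage): brokerage: 100 + 150 = 250. Balances: brokerage=250, payroll=100
Event 9 (withdraw 100 from payroll): payroll: 100 - 100 = 0. Balances: brokerage=250, payroll=0
Event 10 (deposit 200 to payroll): payroll: 0 + 200 = 200. Balances: brokerage=250, payroll=200

Final balance of brokerage: 250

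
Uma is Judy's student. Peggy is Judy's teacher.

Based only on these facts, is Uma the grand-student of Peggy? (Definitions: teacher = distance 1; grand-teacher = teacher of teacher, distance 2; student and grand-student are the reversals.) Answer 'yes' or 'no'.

Reconstructing the teacher chain from the given facts:
  Peggy -> Judy -> Uma
(each arrow means 'teacher of the next')
Positions in the chain (0 = top):
  position of Peggy: 0
  position of Judy: 1
  position of Uma: 2

Uma is at position 2, Peggy is at position 0; signed distance (j - i) = -2.
'grand-student' requires j - i = -2. Actual distance is -2, so the relation HOLDS.

Answer: yes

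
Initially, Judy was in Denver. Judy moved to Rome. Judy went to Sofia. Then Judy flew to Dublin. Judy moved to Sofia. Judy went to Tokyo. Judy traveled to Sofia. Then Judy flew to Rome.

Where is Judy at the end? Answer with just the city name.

Answer: Rome

Derivation:
Tracking Judy's location:
Start: Judy is in Denver.
After move 1: Denver -> Rome. Judy is in Rome.
After move 2: Rome -> Sofia. Judy is in Sofia.
After move 3: Sofia -> Dublin. Judy is in Dublin.
After move 4: Dublin -> Sofia. Judy is in Sofia.
After move 5: Sofia -> Tokyo. Judy is in Tokyo.
After move 6: Tokyo -> Sofia. Judy is in Sofia.
After move 7: Sofia -> Rome. Judy is in Rome.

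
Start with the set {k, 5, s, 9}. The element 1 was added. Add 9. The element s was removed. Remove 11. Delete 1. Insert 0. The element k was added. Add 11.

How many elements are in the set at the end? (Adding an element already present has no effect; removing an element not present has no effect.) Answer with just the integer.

Answer: 5

Derivation:
Tracking the set through each operation:
Start: {5, 9, k, s}
Event 1 (add 1): added. Set: {1, 5, 9, k, s}
Event 2 (add 9): already present, no change. Set: {1, 5, 9, k, s}
Event 3 (remove s): removed. Set: {1, 5, 9, k}
Event 4 (remove 11): not present, no change. Set: {1, 5, 9, k}
Event 5 (remove 1): removed. Set: {5, 9, k}
Event 6 (add 0): added. Set: {0, 5, 9, k}
Event 7 (add k): already present, no change. Set: {0, 5, 9, k}
Event 8 (add 11): added. Set: {0, 11, 5, 9, k}

Final set: {0, 11, 5, 9, k} (size 5)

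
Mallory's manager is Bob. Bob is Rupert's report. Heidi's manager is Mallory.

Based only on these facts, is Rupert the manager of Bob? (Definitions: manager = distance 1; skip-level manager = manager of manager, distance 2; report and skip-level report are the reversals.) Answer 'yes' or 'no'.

Reconstructing the manager chain from the given facts:
  Rupert -> Bob -> Mallory -> Heidi
(each arrow means 'manager of the next')
Positions in the chain (0 = top):
  position of Rupert: 0
  position of Bob: 1
  position of Mallory: 2
  position of Heidi: 3

Rupert is at position 0, Bob is at position 1; signed distance (j - i) = 1.
'manager' requires j - i = 1. Actual distance is 1, so the relation HOLDS.

Answer: yes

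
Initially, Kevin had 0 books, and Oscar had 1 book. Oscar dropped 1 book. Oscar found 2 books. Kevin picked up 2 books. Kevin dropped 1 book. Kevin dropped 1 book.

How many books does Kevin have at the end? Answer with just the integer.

Answer: 0

Derivation:
Tracking counts step by step:
Start: Kevin=0, Oscar=1
Event 1 (Oscar -1): Oscar: 1 -> 0. State: Kevin=0, Oscar=0
Event 2 (Oscar +2): Oscar: 0 -> 2. State: Kevin=0, Oscar=2
Event 3 (Kevin +2): Kevin: 0 -> 2. State: Kevin=2, Oscar=2
Event 4 (Kevin -1): Kevin: 2 -> 1. State: Kevin=1, Oscar=2
Event 5 (Kevin -1): Kevin: 1 -> 0. State: Kevin=0, Oscar=2

Kevin's final count: 0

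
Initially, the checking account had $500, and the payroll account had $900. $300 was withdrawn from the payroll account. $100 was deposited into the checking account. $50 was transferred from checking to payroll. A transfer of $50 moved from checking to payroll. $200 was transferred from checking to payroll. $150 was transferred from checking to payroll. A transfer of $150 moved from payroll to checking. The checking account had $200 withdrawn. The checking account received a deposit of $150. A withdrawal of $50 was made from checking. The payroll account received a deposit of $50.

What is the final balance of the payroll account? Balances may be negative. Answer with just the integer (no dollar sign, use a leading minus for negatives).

Tracking account balances step by step:
Start: checking=500, payroll=900
Event 1 (withdraw 300 from payroll): payroll: 900 - 300 = 600. Balances: checking=500, payroll=600
Event 2 (deposit 100 to checking): checking: 500 + 100 = 600. Balances: checking=600, payroll=600
Event 3 (transfer 50 checking -> payroll): checking: 600 - 50 = 550, payroll: 600 + 50 = 650. Balances: checking=550, payroll=650
Event 4 (transfer 50 checking -> payroll): checking: 550 - 50 = 500, payroll: 650 + 50 = 700. Balances: checking=500, payroll=700
Event 5 (transfer 200 checking -> payroll): checking: 500 - 200 = 300, payroll: 700 + 200 = 900. Balances: checking=300, payroll=900
Event 6 (transfer 150 checking -> payroll): checking: 300 - 150 = 150, payroll: 900 + 150 = 1050. Balances: checking=150, payroll=1050
Event 7 (transfer 150 payroll -> checking): payroll: 1050 - 150 = 900, checking: 150 + 150 = 300. Balances: checking=300, payroll=900
Event 8 (withdraw 200 from checking): checking: 300 - 200 = 100. Balances: checking=100, payroll=900
Event 9 (deposit 150 to checking): checking: 100 + 150 = 250. Balances: checking=250, payroll=900
Event 10 (withdraw 50 from checking): checking: 250 - 50 = 200. Balances: checking=200, payroll=900
Event 11 (deposit 50 to payroll): payroll: 900 + 50 = 950. Balances: checking=200, payroll=950

Final balance of payroll: 950

Answer: 950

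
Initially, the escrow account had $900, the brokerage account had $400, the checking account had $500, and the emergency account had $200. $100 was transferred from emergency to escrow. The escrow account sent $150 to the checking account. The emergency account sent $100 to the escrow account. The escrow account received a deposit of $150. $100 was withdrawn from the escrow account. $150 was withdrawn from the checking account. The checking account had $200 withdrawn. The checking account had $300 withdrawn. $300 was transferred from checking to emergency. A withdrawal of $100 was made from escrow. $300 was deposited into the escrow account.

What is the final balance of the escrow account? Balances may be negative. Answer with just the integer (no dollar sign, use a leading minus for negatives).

Answer: 1200

Derivation:
Tracking account balances step by step:
Start: escrow=900, brokerage=400, checking=500, emergency=200
Event 1 (transfer 100 emergency -> escrow): emergency: 200 - 100 = 100, escrow: 900 + 100 = 1000. Balances: escrow=1000, brokerage=400, checking=500, emergency=100
Event 2 (transfer 150 escrow -> checking): escrow: 1000 - 150 = 850, checking: 500 + 150 = 650. Balances: escrow=850, brokerage=400, checking=650, emergency=100
Event 3 (transfer 100 emergency -> escrow): emergency: 100 - 100 = 0, escrow: 850 + 100 = 950. Balances: escrow=950, brokerage=400, checking=650, emergency=0
Event 4 (deposit 150 to escrow): escrow: 950 + 150 = 1100. Balances: escrow=1100, brokerage=400, checking=650, emergency=0
Event 5 (withdraw 100 from escrow): escrow: 1100 - 100 = 1000. Balances: escrow=1000, brokerage=400, checking=650, emergency=0
Event 6 (withdraw 150 from checking): checking: 650 - 150 = 500. Balances: escrow=1000, brokerage=400, checking=500, emergency=0
Event 7 (withdraw 200 from checking): checking: 500 - 200 = 300. Balances: escrow=1000, brokerage=400, checking=300, emergency=0
Event 8 (withdraw 300 from checking): checking: 300 - 300 = 0. Balances: escrow=1000, brokerage=400, checking=0, emergency=0
Event 9 (transfer 300 checking -> emergency): checking: 0 - 300 = -300, emergency: 0 + 300 = 300. Balances: escrow=1000, brokerage=400, checking=-300, emergency=300
Event 10 (withdraw 100 from escrow): escrow: 1000 - 100 = 900. Balances: escrow=900, brokerage=400, checking=-300, emergency=300
Event 11 (deposit 300 to escrow): escrow: 900 + 300 = 1200. Balances: escrow=1200, brokerage=400, checking=-300, emergency=300

Final balance of escrow: 1200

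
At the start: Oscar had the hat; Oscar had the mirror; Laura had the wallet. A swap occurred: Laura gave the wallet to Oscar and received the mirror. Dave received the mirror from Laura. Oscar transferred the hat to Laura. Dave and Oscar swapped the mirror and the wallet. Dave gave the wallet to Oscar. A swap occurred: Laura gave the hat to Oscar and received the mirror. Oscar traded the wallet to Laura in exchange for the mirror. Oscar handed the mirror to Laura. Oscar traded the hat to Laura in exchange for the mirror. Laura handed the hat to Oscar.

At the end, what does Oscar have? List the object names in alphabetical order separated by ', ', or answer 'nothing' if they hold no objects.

Tracking all object holders:
Start: hat:Oscar, mirror:Oscar, wallet:Laura
Event 1 (swap wallet<->mirror: now wallet:Oscar, mirror:Laura). State: hat:Oscar, mirror:Laura, wallet:Oscar
Event 2 (give mirror: Laura -> Dave). State: hat:Oscar, mirror:Dave, wallet:Oscar
Event 3 (give hat: Oscar -> Laura). State: hat:Laura, mirror:Dave, wallet:Oscar
Event 4 (swap mirror<->wallet: now mirror:Oscar, wallet:Dave). State: hat:Laura, mirror:Oscar, wallet:Dave
Event 5 (give wallet: Dave -> Oscar). State: hat:Laura, mirror:Oscar, wallet:Oscar
Event 6 (swap hat<->mirror: now hat:Oscar, mirror:Laura). State: hat:Oscar, mirror:Laura, wallet:Oscar
Event 7 (swap wallet<->mirror: now wallet:Laura, mirror:Oscar). State: hat:Oscar, mirror:Oscar, wallet:Laura
Event 8 (give mirror: Oscar -> Laura). State: hat:Oscar, mirror:Laura, wallet:Laura
Event 9 (swap hat<->mirror: now hat:Laura, mirror:Oscar). State: hat:Laura, mirror:Oscar, wallet:Laura
Event 10 (give hat: Laura -> Oscar). State: hat:Oscar, mirror:Oscar, wallet:Laura

Final state: hat:Oscar, mirror:Oscar, wallet:Laura
Oscar holds: hat, mirror.

Answer: hat, mirror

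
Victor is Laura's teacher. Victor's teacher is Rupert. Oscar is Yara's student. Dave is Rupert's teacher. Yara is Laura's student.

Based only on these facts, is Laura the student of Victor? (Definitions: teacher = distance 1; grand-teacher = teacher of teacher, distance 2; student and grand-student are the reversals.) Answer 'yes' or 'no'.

Reconstructing the teacher chain from the given facts:
  Dave -> Rupert -> Victor -> Laura -> Yara -> Oscar
(each arrow means 'teacher of the next')
Positions in the chain (0 = top):
  position of Dave: 0
  position of Rupert: 1
  position of Victor: 2
  position of Laura: 3
  position of Yara: 4
  position of Oscar: 5

Laura is at position 3, Victor is at position 2; signed distance (j - i) = -1.
'student' requires j - i = -1. Actual distance is -1, so the relation HOLDS.

Answer: yes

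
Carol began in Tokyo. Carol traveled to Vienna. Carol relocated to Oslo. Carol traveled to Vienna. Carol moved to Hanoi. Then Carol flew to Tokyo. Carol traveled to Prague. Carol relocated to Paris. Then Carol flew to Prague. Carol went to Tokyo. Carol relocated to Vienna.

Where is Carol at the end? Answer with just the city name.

Answer: Vienna

Derivation:
Tracking Carol's location:
Start: Carol is in Tokyo.
After move 1: Tokyo -> Vienna. Carol is in Vienna.
After move 2: Vienna -> Oslo. Carol is in Oslo.
After move 3: Oslo -> Vienna. Carol is in Vienna.
After move 4: Vienna -> Hanoi. Carol is in Hanoi.
After move 5: Hanoi -> Tokyo. Carol is in Tokyo.
After move 6: Tokyo -> Prague. Carol is in Prague.
After move 7: Prague -> Paris. Carol is in Paris.
After move 8: Paris -> Prague. Carol is in Prague.
After move 9: Prague -> Tokyo. Carol is in Tokyo.
After move 10: Tokyo -> Vienna. Carol is in Vienna.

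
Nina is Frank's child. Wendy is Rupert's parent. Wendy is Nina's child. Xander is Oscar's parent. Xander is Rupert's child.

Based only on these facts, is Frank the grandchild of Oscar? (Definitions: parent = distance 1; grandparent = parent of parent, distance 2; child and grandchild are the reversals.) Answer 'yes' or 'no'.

Answer: no

Derivation:
Reconstructing the parent chain from the given facts:
  Frank -> Nina -> Wendy -> Rupert -> Xander -> Oscar
(each arrow means 'parent of the next')
Positions in the chain (0 = top):
  position of Frank: 0
  position of Nina: 1
  position of Wendy: 2
  position of Rupert: 3
  position of Xander: 4
  position of Oscar: 5

Frank is at position 0, Oscar is at position 5; signed distance (j - i) = 5.
'grandchild' requires j - i = -2. Actual distance is 5, so the relation does NOT hold.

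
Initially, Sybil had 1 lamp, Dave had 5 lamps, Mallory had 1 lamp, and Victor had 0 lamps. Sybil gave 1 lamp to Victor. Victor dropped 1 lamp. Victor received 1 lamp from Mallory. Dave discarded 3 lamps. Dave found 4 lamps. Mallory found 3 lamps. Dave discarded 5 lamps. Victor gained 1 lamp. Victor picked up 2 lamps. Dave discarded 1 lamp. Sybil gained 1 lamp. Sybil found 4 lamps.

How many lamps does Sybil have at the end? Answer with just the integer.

Tracking counts step by step:
Start: Sybil=1, Dave=5, Mallory=1, Victor=0
Event 1 (Sybil -> Victor, 1): Sybil: 1 -> 0, Victor: 0 -> 1. State: Sybil=0, Dave=5, Mallory=1, Victor=1
Event 2 (Victor -1): Victor: 1 -> 0. State: Sybil=0, Dave=5, Mallory=1, Victor=0
Event 3 (Mallory -> Victor, 1): Mallory: 1 -> 0, Victor: 0 -> 1. State: Sybil=0, Dave=5, Mallory=0, Victor=1
Event 4 (Dave -3): Dave: 5 -> 2. State: Sybil=0, Dave=2, Mallory=0, Victor=1
Event 5 (Dave +4): Dave: 2 -> 6. State: Sybil=0, Dave=6, Mallory=0, Victor=1
Event 6 (Mallory +3): Mallory: 0 -> 3. State: Sybil=0, Dave=6, Mallory=3, Victor=1
Event 7 (Dave -5): Dave: 6 -> 1. State: Sybil=0, Dave=1, Mallory=3, Victor=1
Event 8 (Victor +1): Victor: 1 -> 2. State: Sybil=0, Dave=1, Mallory=3, Victor=2
Event 9 (Victor +2): Victor: 2 -> 4. State: Sybil=0, Dave=1, Mallory=3, Victor=4
Event 10 (Dave -1): Dave: 1 -> 0. State: Sybil=0, Dave=0, Mallory=3, Victor=4
Event 11 (Sybil +1): Sybil: 0 -> 1. State: Sybil=1, Dave=0, Mallory=3, Victor=4
Event 12 (Sybil +4): Sybil: 1 -> 5. State: Sybil=5, Dave=0, Mallory=3, Victor=4

Sybil's final count: 5

Answer: 5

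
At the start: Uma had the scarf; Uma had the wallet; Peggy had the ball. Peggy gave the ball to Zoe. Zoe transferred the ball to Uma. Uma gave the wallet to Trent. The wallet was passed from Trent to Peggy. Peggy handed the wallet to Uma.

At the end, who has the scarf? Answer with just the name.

Tracking all object holders:
Start: scarf:Uma, wallet:Uma, ball:Peggy
Event 1 (give ball: Peggy -> Zoe). State: scarf:Uma, wallet:Uma, ball:Zoe
Event 2 (give ball: Zoe -> Uma). State: scarf:Uma, wallet:Uma, ball:Uma
Event 3 (give wallet: Uma -> Trent). State: scarf:Uma, wallet:Trent, ball:Uma
Event 4 (give wallet: Trent -> Peggy). State: scarf:Uma, wallet:Peggy, ball:Uma
Event 5 (give wallet: Peggy -> Uma). State: scarf:Uma, wallet:Uma, ball:Uma

Final state: scarf:Uma, wallet:Uma, ball:Uma
The scarf is held by Uma.

Answer: Uma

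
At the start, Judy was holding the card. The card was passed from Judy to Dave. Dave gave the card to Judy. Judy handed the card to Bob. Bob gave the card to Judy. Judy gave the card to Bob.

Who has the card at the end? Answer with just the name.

Tracking the card through each event:
Start: Judy has the card.
After event 1: Dave has the card.
After event 2: Judy has the card.
After event 3: Bob has the card.
After event 4: Judy has the card.
After event 5: Bob has the card.

Answer: Bob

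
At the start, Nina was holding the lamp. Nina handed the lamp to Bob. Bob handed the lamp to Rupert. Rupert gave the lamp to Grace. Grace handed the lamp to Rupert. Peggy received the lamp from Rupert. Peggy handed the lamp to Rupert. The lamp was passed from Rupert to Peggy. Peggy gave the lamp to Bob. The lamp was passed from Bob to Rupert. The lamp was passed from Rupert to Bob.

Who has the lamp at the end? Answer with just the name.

Answer: Bob

Derivation:
Tracking the lamp through each event:
Start: Nina has the lamp.
After event 1: Bob has the lamp.
After event 2: Rupert has the lamp.
After event 3: Grace has the lamp.
After event 4: Rupert has the lamp.
After event 5: Peggy has the lamp.
After event 6: Rupert has the lamp.
After event 7: Peggy has the lamp.
After event 8: Bob has the lamp.
After event 9: Rupert has the lamp.
After event 10: Bob has the lamp.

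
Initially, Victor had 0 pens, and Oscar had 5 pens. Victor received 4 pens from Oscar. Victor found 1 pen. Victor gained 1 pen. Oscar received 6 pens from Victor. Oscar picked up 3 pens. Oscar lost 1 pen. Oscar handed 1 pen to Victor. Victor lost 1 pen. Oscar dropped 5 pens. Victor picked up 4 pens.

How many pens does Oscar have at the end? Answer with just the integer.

Tracking counts step by step:
Start: Victor=0, Oscar=5
Event 1 (Oscar -> Victor, 4): Oscar: 5 -> 1, Victor: 0 -> 4. State: Victor=4, Oscar=1
Event 2 (Victor +1): Victor: 4 -> 5. State: Victor=5, Oscar=1
Event 3 (Victor +1): Victor: 5 -> 6. State: Victor=6, Oscar=1
Event 4 (Victor -> Oscar, 6): Victor: 6 -> 0, Oscar: 1 -> 7. State: Victor=0, Oscar=7
Event 5 (Oscar +3): Oscar: 7 -> 10. State: Victor=0, Oscar=10
Event 6 (Oscar -1): Oscar: 10 -> 9. State: Victor=0, Oscar=9
Event 7 (Oscar -> Victor, 1): Oscar: 9 -> 8, Victor: 0 -> 1. State: Victor=1, Oscar=8
Event 8 (Victor -1): Victor: 1 -> 0. State: Victor=0, Oscar=8
Event 9 (Oscar -5): Oscar: 8 -> 3. State: Victor=0, Oscar=3
Event 10 (Victor +4): Victor: 0 -> 4. State: Victor=4, Oscar=3

Oscar's final count: 3

Answer: 3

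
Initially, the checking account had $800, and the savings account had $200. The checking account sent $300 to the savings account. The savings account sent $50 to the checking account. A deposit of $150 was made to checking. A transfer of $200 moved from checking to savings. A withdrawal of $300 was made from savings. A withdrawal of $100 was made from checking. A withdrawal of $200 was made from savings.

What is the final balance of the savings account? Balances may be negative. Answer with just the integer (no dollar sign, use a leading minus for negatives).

Tracking account balances step by step:
Start: checking=800, savings=200
Event 1 (transfer 300 checking -> savings): checking: 800 - 300 = 500, savings: 200 + 300 = 500. Balances: checking=500, savings=500
Event 2 (transfer 50 savings -> checking): savings: 500 - 50 = 450, checking: 500 + 50 = 550. Balances: checking=550, savings=450
Event 3 (deposit 150 to checking): checking: 550 + 150 = 700. Balances: checking=700, savings=450
Event 4 (transfer 200 checking -> savings): checking: 700 - 200 = 500, savings: 450 + 200 = 650. Balances: checking=500, savings=650
Event 5 (withdraw 300 from savings): savings: 650 - 300 = 350. Balances: checking=500, savings=350
Event 6 (withdraw 100 from checking): checking: 500 - 100 = 400. Balances: checking=400, savings=350
Event 7 (withdraw 200 from savings): savings: 350 - 200 = 150. Balances: checking=400, savings=150

Final balance of savings: 150

Answer: 150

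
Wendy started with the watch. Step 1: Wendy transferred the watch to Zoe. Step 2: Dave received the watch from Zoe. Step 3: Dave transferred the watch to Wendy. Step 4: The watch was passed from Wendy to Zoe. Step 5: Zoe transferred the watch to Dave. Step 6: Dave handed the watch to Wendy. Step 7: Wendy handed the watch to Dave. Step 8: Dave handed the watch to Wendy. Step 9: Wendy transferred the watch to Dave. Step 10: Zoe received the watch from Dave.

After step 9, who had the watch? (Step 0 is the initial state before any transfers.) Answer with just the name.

Tracking the watch holder through step 9:
After step 0 (start): Wendy
After step 1: Zoe
After step 2: Dave
After step 3: Wendy
After step 4: Zoe
After step 5: Dave
After step 6: Wendy
After step 7: Dave
After step 8: Wendy
After step 9: Dave

At step 9, the holder is Dave.

Answer: Dave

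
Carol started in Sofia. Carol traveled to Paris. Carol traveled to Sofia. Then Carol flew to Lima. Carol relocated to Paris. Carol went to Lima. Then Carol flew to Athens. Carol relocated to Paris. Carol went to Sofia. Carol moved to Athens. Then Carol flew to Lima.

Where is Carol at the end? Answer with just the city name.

Answer: Lima

Derivation:
Tracking Carol's location:
Start: Carol is in Sofia.
After move 1: Sofia -> Paris. Carol is in Paris.
After move 2: Paris -> Sofia. Carol is in Sofia.
After move 3: Sofia -> Lima. Carol is in Lima.
After move 4: Lima -> Paris. Carol is in Paris.
After move 5: Paris -> Lima. Carol is in Lima.
After move 6: Lima -> Athens. Carol is in Athens.
After move 7: Athens -> Paris. Carol is in Paris.
After move 8: Paris -> Sofia. Carol is in Sofia.
After move 9: Sofia -> Athens. Carol is in Athens.
After move 10: Athens -> Lima. Carol is in Lima.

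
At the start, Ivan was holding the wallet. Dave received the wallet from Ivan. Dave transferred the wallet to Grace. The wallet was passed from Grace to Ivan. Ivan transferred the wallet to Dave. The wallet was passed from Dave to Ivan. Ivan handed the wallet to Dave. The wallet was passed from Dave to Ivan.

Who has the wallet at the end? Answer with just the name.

Answer: Ivan

Derivation:
Tracking the wallet through each event:
Start: Ivan has the wallet.
After event 1: Dave has the wallet.
After event 2: Grace has the wallet.
After event 3: Ivan has the wallet.
After event 4: Dave has the wallet.
After event 5: Ivan has the wallet.
After event 6: Dave has the wallet.
After event 7: Ivan has the wallet.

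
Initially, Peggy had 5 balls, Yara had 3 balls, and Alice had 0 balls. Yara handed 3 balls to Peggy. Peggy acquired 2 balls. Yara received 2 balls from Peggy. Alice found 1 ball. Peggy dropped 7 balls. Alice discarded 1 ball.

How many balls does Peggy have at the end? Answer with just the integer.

Answer: 1

Derivation:
Tracking counts step by step:
Start: Peggy=5, Yara=3, Alice=0
Event 1 (Yara -> Peggy, 3): Yara: 3 -> 0, Peggy: 5 -> 8. State: Peggy=8, Yara=0, Alice=0
Event 2 (Peggy +2): Peggy: 8 -> 10. State: Peggy=10, Yara=0, Alice=0
Event 3 (Peggy -> Yara, 2): Peggy: 10 -> 8, Yara: 0 -> 2. State: Peggy=8, Yara=2, Alice=0
Event 4 (Alice +1): Alice: 0 -> 1. State: Peggy=8, Yara=2, Alice=1
Event 5 (Peggy -7): Peggy: 8 -> 1. State: Peggy=1, Yara=2, Alice=1
Event 6 (Alice -1): Alice: 1 -> 0. State: Peggy=1, Yara=2, Alice=0

Peggy's final count: 1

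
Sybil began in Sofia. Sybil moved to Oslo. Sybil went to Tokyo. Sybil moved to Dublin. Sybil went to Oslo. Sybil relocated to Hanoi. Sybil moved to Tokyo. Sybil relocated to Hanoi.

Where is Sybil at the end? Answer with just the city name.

Answer: Hanoi

Derivation:
Tracking Sybil's location:
Start: Sybil is in Sofia.
After move 1: Sofia -> Oslo. Sybil is in Oslo.
After move 2: Oslo -> Tokyo. Sybil is in Tokyo.
After move 3: Tokyo -> Dublin. Sybil is in Dublin.
After move 4: Dublin -> Oslo. Sybil is in Oslo.
After move 5: Oslo -> Hanoi. Sybil is in Hanoi.
After move 6: Hanoi -> Tokyo. Sybil is in Tokyo.
After move 7: Tokyo -> Hanoi. Sybil is in Hanoi.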